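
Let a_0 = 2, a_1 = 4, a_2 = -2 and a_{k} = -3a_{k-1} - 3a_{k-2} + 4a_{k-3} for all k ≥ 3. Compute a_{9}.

The ordinary generating function has denominator 1 + 3y + 3y^2 - 4y^3.
Iterating the recurrence: a_0,…,a_{9} = 2, 4, -2, 2, 16, -62, 146, -188, -122, 1514.

1514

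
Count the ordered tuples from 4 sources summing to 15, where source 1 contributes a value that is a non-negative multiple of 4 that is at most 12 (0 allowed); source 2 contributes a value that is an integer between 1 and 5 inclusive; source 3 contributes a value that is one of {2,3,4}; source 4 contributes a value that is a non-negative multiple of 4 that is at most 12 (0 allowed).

The generating function for the choices is (1 + y^4 + y^8 + y^12)·(y + y^2 + y^3 + y^4 + y^5)·(y^2 + y^3 + y^4)·(1 + y^4 + y^8 + y^12); the count is [y^15].
(1 + y^4 + y^8 + y^12) has coefficients 1,0,0,0,1,0,0,0,1,0,0,0,1 for degrees 0…12.
(y + y^2 + y^3 + y^4 + y^5) has coefficients 0,1,1,1,1,1,0,0,0,0,0,0,0,0,0,0 for degrees 0…15.
Multiplying by (y^2 + y^3 + y^4) gives running coefficients 0,0,0,1,2,3,3,3,2,1,0,0,0,0,0,0 for degrees 0…15.
Finally multiplying by (1 + y^4 + y^8 + y^12), the product of all factors after the first has coefficients 0,0,0,1,2,3,3,4,4,4,3,4,4,4,3,4 for degrees 0…15.
[y^15] = 1·4 + 1·4 + 1·4 + 1·1 = 13.

13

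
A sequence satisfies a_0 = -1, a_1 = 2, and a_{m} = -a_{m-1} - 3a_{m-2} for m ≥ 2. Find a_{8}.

109

The ordinary generating function has denominator 1 + y + 3y^2.
Iterating the recurrence: a_0,…,a_{8} = -1, 2, 1, -7, 4, 17, -29, -22, 109.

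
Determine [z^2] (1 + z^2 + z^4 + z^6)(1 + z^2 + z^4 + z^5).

2

(1 + z^2 + z^4 + z^6) has coefficients 1,0,1 for degrees 0…2.
(1 + z^2 + z^4 + z^5) has coefficients 1,0,1 for degrees 0…2.
[z^2] = 1·1 + 1·1 = 2.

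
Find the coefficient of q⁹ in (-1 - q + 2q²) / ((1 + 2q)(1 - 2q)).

The denominator gives the recurrence a_n = 4a_(n−2) for n ≥ 3; the numerator fixes a_0 = -1, a_1 = -1, a_2 = -2.
Iterating: -1, -1, -2, -4, -8, -16, -32, -64, -128, -256, so a_9 = -256.

-256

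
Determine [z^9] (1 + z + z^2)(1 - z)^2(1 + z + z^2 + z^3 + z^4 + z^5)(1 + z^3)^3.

-4

(1 + z + z^2) has coefficients 1,1,1 for degrees 0…2.
(1 - z)^2 has coefficients 1,-2,1,0,0,0,0,0,0,0 for degrees 0…9.
Multiplying by (1 + z + z^2 + z^3 + z^4 + z^5) gives running coefficients 1,-1,0,0,0,0,-1,1,0,0 for degrees 0…9.
Finally multiplying by (1 + z^3)^3, the product of all factors after the first has coefficients 1,-1,0,3,-3,0,2,-2,0,-2 for degrees 0…9.
[z^9] = 1·(-2) + 1·0 + 1·(-2) = -4.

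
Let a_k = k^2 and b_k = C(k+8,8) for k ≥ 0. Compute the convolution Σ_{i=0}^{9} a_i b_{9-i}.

This is [x^9] in the product of the two ordinary generating functions.
Σ = 0·24310 + 1·12870 + 4·6435 + 9·3003 + 16·1287 + 25·495 + 36·165 + 49·45 + 64·9 + 81·1 = 107406.

107406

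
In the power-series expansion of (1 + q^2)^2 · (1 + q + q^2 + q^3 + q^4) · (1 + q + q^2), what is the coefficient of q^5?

(1 + q^2)^2 has coefficients 1,0,2,0,1 for degrees 0…4.
(1 + q + q^2 + q^3 + q^4) has coefficients 1,1,1,1,1,0 for degrees 0…5.
Finally multiplying by (1 + q + q^2), the product of all factors after the first has coefficients 1,2,3,3,3,2 for degrees 0…5.
[q^5] = 1·2 + 2·3 + 1·2 = 10.

10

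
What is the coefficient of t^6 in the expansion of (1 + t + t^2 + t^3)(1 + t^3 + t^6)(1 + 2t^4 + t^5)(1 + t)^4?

(1 + t + t^2 + t^3) has coefficients 1,1,1,1 for degrees 0…3.
(1 + t^3 + t^6) has coefficients 1,0,0,1,0,0,1 for degrees 0…6.
Multiplying by (1 + 2t^4 + t^5) gives running coefficients 1,0,0,1,2,1,1 for degrees 0…6.
Finally multiplying by (1 + t)^4, the product of all factors after the first has coefficients 1,4,6,5,7,15,21 for degrees 0…6.
[t^6] = 1·21 + 1·15 + 1·7 + 1·5 = 48.

48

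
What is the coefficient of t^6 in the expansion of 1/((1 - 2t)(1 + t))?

43

Partial fractions give a closed form: a_n = (2/3)·2^n + (1/3)·(-1)^n.
At n = 6: a_6 = 43.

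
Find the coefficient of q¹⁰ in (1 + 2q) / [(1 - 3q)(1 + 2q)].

59049

Partial fractions give a closed form: a_n = (1)·3^n.
At n = 10: a_10 = 59049.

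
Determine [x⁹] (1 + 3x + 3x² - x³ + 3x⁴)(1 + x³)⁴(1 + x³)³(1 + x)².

224

(1 + 3x + 3x² - x³ + 3x⁴) has coefficients 1,3,3,-1,3 for degrees 0…4.
(1 + x³)⁴ has coefficients 1,0,0,4,0,0,6,0,0,4 for degrees 0…9.
Multiplying by (1 + x³)³ gives running coefficients 1,0,0,7,0,0,21,0,0,35 for degrees 0…9.
Finally multiplying by (1 + x)², the product of all factors after the first has coefficients 1,2,1,7,14,7,21,42,21,35 for degrees 0…9.
[x⁹] = 1·35 + 3·21 + 3·42 − 1·21 + 3·7 = 224.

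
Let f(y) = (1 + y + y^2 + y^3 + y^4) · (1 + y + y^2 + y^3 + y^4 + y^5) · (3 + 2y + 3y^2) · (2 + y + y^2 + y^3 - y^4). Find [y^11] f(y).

22

(1 + y + y^2 + y^3 + y^4) has coefficients 1,1,1,1,1 for degrees 0…4.
(1 + y + y^2 + y^3 + y^4 + y^5) has coefficients 1,1,1,1,1,1,0,0,0,0,0,0 for degrees 0…11.
Multiplying by (3 + 2y + 3y^2) gives running coefficients 3,5,8,8,8,8,5,3,0,0,0,0 for degrees 0…11.
Finally multiplying by (2 + y + y^2 + y^3 - y^4), the product of all factors after the first has coefficients 6,13,24,32,34,35,26,19,8,0,-2,-3 for degrees 0…11.
[y^11] = 1·(-3) + 1·(-2) + 1·0 + 1·8 + 1·19 = 22.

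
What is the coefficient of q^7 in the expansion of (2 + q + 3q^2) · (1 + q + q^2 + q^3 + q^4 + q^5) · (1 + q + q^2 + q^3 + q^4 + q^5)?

(2 + q + 3q^2) has coefficients 2,1,3 for degrees 0…2.
(1 + q + q^2 + q^3 + q^4 + q^5) has coefficients 1,1,1,1,1,1,0,0 for degrees 0…7.
Finally multiplying by (1 + q + q^2 + q^3 + q^4 + q^5), the product of all factors after the first has coefficients 1,2,3,4,5,6,5,4 for degrees 0…7.
[q^7] = 2·4 + 1·5 + 3·6 = 31.

31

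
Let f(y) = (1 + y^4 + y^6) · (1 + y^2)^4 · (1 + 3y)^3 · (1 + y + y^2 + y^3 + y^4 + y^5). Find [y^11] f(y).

(1 + y^4 + y^6) has coefficients 1,0,0,0,1,0,1 for degrees 0…6.
(1 + y^2)^4 has coefficients 1,0,4,0,6,0,4,0,1,0,0,0 for degrees 0…11.
Multiplying by (1 + 3y)^3 gives running coefficients 1,9,31,63,114,162,166,198,109,117,27,27 for degrees 0…11.
Finally multiplying by (1 + y + y^2 + y^3 + y^4 + y^5), the product of all factors after the first has coefficients 1,10,41,104,218,380,545,734,812,866,779,644 for degrees 0…11.
[y^11] = 1·644 + 1·734 + 1·380 = 1758.

1758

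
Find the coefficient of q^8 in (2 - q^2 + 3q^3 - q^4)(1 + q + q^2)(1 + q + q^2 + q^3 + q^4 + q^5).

4

(2 - q^2 + 3q^3 - q^4) has coefficients 2,0,-1,3,-1 for degrees 0…4.
(1 + q + q^2) has coefficients 1,1,1,0,0,0,0,0,0 for degrees 0…8.
Finally multiplying by (1 + q + q^2 + q^3 + q^4 + q^5), the product of all factors after the first has coefficients 1,2,3,3,3,3,2,1,0 for degrees 0…8.
[q^8] = 2·0 − 1·2 + 3·3 − 1·3 = 4.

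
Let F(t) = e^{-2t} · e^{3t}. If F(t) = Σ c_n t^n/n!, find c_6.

1

The EGF product rule gives c_6 = Σ_{k_1+k_2=6} C(6; k_1,k_2) · ∏ g_i(k_i), where e^{-2t} gives (-2)^k; e^{3t} gives (3)^k.
g_1(k) for k = 0…6: 1, -2, 4, -8, 16, -32, 64.
g_2(k) for k = 0…6: 1, 3, 9, 27, 81, 243, 729.
c_6 = Σ_k C(6,k)·g_1(k)·g_2(6−k) = 1·1·729 + 6·(-2)·243 + 15·4·81 + 20·(-8)·27 + 15·16·9 + 6·(-32)·3 + 1·64·1 = 729 − 2916 + 4860 − 4320 + 2160 − 576 + 64 = 1.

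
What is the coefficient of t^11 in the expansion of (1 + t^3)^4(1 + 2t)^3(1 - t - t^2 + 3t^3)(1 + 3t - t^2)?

154

(1 + t^3)^4 has coefficients 1,0,0,4,0,0,6,0,0,4,0,0 for degrees 0…11.
(1 + 2t)^3 has coefficients 1,6,12,8,0,0,0,0,0,0,0,0 for degrees 0…11.
Multiplying by (1 - t - t^2 + 3t^3) gives running coefficients 1,5,5,-7,-2,28,24,0,0,0,0,0 for degrees 0…11.
Finally multiplying by (1 + 3t - t^2), the product of all factors after the first has coefficients 1,8,19,3,-28,29,110,44,-24,0,0,0 for degrees 0…11.
[t^11] = 1·0 + 4·(-24) + 6·29 + 4·19 = 154.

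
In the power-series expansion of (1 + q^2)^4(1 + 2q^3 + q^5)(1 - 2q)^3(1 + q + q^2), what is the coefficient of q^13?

91

(1 + q^2)^4 has coefficients 1,0,4,0,6,0,4,0,1 for degrees 0…8.
(1 + 2q^3 + q^5) has coefficients 1,0,0,2,0,1,0,0,0,0,0,0,0,0 for degrees 0…13.
Multiplying by (1 - 2q)^3 gives running coefficients 1,-6,12,-6,-12,25,-22,12,-8,0,0,0,0,0 for degrees 0…13.
Finally multiplying by (1 + q + q^2), the product of all factors after the first has coefficients 1,-5,7,0,-6,7,-9,15,-18,4,-8,0,0,0 for degrees 0…13.
[q^13] = 1·0 + 4·0 + 6·4 + 4·15 + 1·7 = 91.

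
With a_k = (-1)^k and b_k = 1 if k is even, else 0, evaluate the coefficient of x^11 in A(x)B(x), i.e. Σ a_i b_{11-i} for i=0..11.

The convolution is the t^11 coefficient of A(t)B(t).
Σ = 1·0 − 1·1 + 1·0 − 1·1 + 1·0 − 1·1 + 1·0 − 1·1 + 1·0 − 1·1 + 1·0 − 1·1 = -6.

-6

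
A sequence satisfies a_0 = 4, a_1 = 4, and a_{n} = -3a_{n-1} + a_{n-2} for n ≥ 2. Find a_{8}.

The ordinary generating function has denominator 1 + 3z - z^2.
Iterating the recurrence: a_0,…,a_{8} = 4, 4, -8, 28, -92, 304, -1004, 3316, -10952.

-10952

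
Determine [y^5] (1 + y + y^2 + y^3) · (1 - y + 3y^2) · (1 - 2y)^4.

-37

(1 + y + y^2 + y^3) has coefficients 1,1,1,1 for degrees 0…3.
(1 - y + 3y^2) has coefficients 1,-1,3,0,0,0 for degrees 0…5.
Finally multiplying by (1 - 2y)^4, the product of all factors after the first has coefficients 1,-9,35,-80,120,-112 for degrees 0…5.
[y^5] = 1·(-112) + 1·120 + 1·(-80) + 1·35 = -37.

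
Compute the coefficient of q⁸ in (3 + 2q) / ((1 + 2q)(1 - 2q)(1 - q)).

The denominator gives the recurrence a_n = a_(n−1) + 4a_(n−2) − 4a_(n−3) for n ≥ 3; the numerator fixes a_0 = 3, a_1 = 5, a_2 = 17.
Iterating: 3, 5, 17, 25, 73, 105, 297, 425, 1193, so a_8 = 1193.

1193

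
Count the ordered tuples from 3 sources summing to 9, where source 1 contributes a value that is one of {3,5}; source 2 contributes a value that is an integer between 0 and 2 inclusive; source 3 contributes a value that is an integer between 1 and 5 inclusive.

5

The generating function for the choices is (t³ + t⁵)·(1 + t + t²)·(t + t² + t³ + t⁴ + t⁵); the count is [t⁹].
(t³ + t⁵) has coefficients 0,0,0,1,0,1 for degrees 0…5.
(1 + t + t²) has coefficients 1,1,1,0,0,0,0,0,0,0 for degrees 0…9.
Finally multiplying by (t + t² + t³ + t⁴ + t⁵), the product of all factors after the first has coefficients 0,1,2,3,3,3,2,1,0,0 for degrees 0…9.
[t⁹] = 1·2 + 1·3 = 5.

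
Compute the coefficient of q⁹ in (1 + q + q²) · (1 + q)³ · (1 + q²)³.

(1 + q + q²) has coefficients 1,1,1 for degrees 0…2.
(1 + q)³ has coefficients 1,3,3,1,0,0,0,0,0,0 for degrees 0…9.
Finally multiplying by (1 + q²)³, the product of all factors after the first has coefficients 1,3,6,10,12,12,10,6,3,1 for degrees 0…9.
[q⁹] = 1·1 + 1·3 + 1·6 = 10.

10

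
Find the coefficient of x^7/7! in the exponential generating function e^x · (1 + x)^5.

The EGF product rule gives c_7 = Σ_{k_1+k_2=7} C(7; k_1,k_2) · ∏ g_i(k_i), where e^x gives (1)^k; (1+x)^5 gives the falling factorial (5)_k.
g_1(k) for k = 0…7: 1, 1, 1, 1, 1, 1, 1, 1.
g_2(k) for k = 0…7: 1, 5, 20, 60, 120, 120, 0, 0.
c_7 = Σ_k C(7,k)·g_1(k)·g_2(7−k) = 21·1·120 + 35·1·120 + 35·1·60 + 21·1·20 + 7·1·5 + 1·1·1 = 2520 + 4200 + 2100 + 420 + 35 + 1 = 9276.

9276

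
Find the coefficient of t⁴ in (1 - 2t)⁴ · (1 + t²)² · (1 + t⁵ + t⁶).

(1 - 2t)⁴ has coefficients 1,-8,24,-32,16 for degrees 0…4.
(1 + t²)² has coefficients 1,0,2,0,1 for degrees 0…4.
Finally multiplying by (1 + t⁵ + t⁶), the product of all factors after the first has coefficients 1,0,2,0,1 for degrees 0…4.
[t⁴] = 1·1 − 8·0 + 24·2 − 32·0 + 16·1 = 65.

65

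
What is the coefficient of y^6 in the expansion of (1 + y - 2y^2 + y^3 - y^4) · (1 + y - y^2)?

1

(1 + y - 2y^2 + y^3 - y^4) has coefficients 1,1,-2,1,-1 for degrees 0…4.
(1 + y - y^2) has coefficients 1,1,-1,0,0,0,0 for degrees 0…6.
[y^6] = 1·0 + 1·0 − 2·0 + 1·0 − 1·(-1) = 1.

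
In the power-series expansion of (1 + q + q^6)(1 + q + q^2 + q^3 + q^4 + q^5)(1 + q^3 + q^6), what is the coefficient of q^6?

(1 + q + q^6) has coefficients 1,1,0,0,0,0,1 for degrees 0…6.
(1 + q + q^2 + q^3 + q^4 + q^5) has coefficients 1,1,1,1,1,1,0 for degrees 0…6.
Finally multiplying by (1 + q^3 + q^6), the product of all factors after the first has coefficients 1,1,1,2,2,2,2 for degrees 0…6.
[q^6] = 1·2 + 1·2 + 1·1 = 5.

5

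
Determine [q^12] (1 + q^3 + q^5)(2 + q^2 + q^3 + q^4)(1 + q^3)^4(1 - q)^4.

(1 + q^3 + q^5) has coefficients 1,0,0,1,0,1 for degrees 0…5.
(2 + q^2 + q^3 + q^4) has coefficients 2,0,1,1,1,0,0,0,0,0,0,0,0 for degrees 0…12.
Multiplying by (1 + q^3)^4 gives running coefficients 2,0,1,9,1,4,16,4,6,14,6,4,6 for degrees 0…12.
Finally multiplying by (1 - q)^4, the product of all factors after the first has coefficients 2,-8,13,-3,-27,50,-29,-31,71,-46,-14,44,-24 for degrees 0…12.
[q^12] = 1·(-24) + 1·(-46) + 1·(-31) = -101.

-101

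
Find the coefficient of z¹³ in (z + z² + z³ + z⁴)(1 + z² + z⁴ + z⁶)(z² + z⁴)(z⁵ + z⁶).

(z + z² + z³ + z⁴) has coefficients 0,1,1,1,1 for degrees 0…4.
(1 + z² + z⁴ + z⁶) has coefficients 1,0,1,0,1,0,1,0,0,0,0,0,0,0 for degrees 0…13.
Multiplying by (z² + z⁴) gives running coefficients 0,0,1,0,2,0,2,0,2,0,1,0,0,0 for degrees 0…13.
Finally multiplying by (z⁵ + z⁶), the product of all factors after the first has coefficients 0,0,0,0,0,0,0,1,1,2,2,2,2,2 for degrees 0…13.
[z¹³] = 1·2 + 1·2 + 1·2 + 1·2 = 8.

8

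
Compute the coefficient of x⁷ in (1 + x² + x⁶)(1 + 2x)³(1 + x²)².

(1 + x² + x⁶) has coefficients 1,0,1,0,0,0,1 for degrees 0…6.
(1 + 2x)³ has coefficients 1,6,12,8,0,0,0,0 for degrees 0…7.
Finally multiplying by (1 + x²)², the product of all factors after the first has coefficients 1,6,14,20,25,22,12,8 for degrees 0…7.
[x⁷] = 1·8 + 1·22 + 1·6 = 36.

36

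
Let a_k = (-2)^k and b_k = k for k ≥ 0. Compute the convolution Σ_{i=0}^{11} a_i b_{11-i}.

459

The convolution is the t^11 coefficient of A(t)B(t).
Σ = 1·11 − 2·10 + 4·9 − 8·8 + 16·7 − 32·6 + 64·5 − 128·4 + 256·3 − 512·2 + 1024·1 − 2048·0 = 459.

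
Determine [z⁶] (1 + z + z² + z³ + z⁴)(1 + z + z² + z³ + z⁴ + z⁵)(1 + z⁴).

(1 + z + z² + z³ + z⁴) has coefficients 1,1,1,1,1 for degrees 0…4.
(1 + z + z² + z³ + z⁴ + z⁵) has coefficients 1,1,1,1,1,1,0 for degrees 0…6.
Finally multiplying by (1 + z⁴), the product of all factors after the first has coefficients 1,1,1,1,2,2,1 for degrees 0…6.
[z⁶] = 1·1 + 1·2 + 1·2 + 1·1 + 1·1 = 7.

7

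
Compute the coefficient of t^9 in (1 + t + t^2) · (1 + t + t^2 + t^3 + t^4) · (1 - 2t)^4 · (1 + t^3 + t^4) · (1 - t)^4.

(1 + t + t^2) has coefficients 1,1,1 for degrees 0…2.
(1 + t + t^2 + t^3 + t^4) has coefficients 1,1,1,1,1,0,0,0,0,0 for degrees 0…9.
Multiplying by (1 - 2t)^4 gives running coefficients 1,-7,17,-15,1,0,8,-16,16,0 for degrees 0…9.
Multiplying by (1 + t^3 + t^4) gives running coefficients 1,-7,17,-14,-5,10,10,-30,17,8 for degrees 0…9.
Finally multiplying by (1 - t)^4, the product of all factors after the first has coefficients 1,-11,51,-128,182,-129,13,-4,152,-270 for degrees 0…9.
[t^9] = 1·(-270) + 1·152 + 1·(-4) = -122.

-122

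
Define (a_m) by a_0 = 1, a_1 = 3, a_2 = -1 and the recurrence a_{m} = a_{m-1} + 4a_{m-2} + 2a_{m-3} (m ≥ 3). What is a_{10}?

The ordinary generating function has denominator 1 - x - 4x^2 - 2x^3.
Iterating the recurrence: a_0,…,a_{10} = 1, 3, -1, 13, 15, 65, 151, 441, 1175, 3241, 8823.

8823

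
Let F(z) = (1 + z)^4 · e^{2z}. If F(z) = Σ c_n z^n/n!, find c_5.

2512

The EGF product rule gives c_5 = Σ_{k_1+k_2=5} C(5; k_1,k_2) · ∏ g_i(k_i), where (1+z)^4 gives the falling factorial (4)_k; e^{2z} gives (2)^k.
g_1(k) for k = 0…5: 1, 4, 12, 24, 24, 0.
g_2(k) for k = 0…5: 1, 2, 4, 8, 16, 32.
c_5 = Σ_k C(5,k)·g_1(k)·g_2(5−k) = 1·1·32 + 5·4·16 + 10·12·8 + 10·24·4 + 5·24·2 = 32 + 320 + 960 + 960 + 240 = 2512.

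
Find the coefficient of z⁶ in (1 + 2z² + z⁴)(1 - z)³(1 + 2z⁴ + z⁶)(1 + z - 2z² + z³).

-22

(1 + 2z² + z⁴) has coefficients 1,0,2,0,1 for degrees 0…4.
(1 - z)³ has coefficients 1,-3,3,-1,0,0,0 for degrees 0…6.
Multiplying by (1 + 2z⁴ + z⁶) gives running coefficients 1,-3,3,-1,2,-6,7 for degrees 0…6.
Finally multiplying by (1 + z - 2z² + z³), the product of all factors after the first has coefficients 1,-2,-2,9,-8,1,-4 for degrees 0…6.
[z⁶] = 1·(-4) + 2·(-8) + 1·(-2) = -22.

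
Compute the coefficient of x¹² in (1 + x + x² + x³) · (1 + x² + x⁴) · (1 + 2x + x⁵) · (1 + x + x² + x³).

(1 + x + x² + x³) has coefficients 1,1,1,1 for degrees 0…3.
(1 + x² + x⁴) has coefficients 1,0,1,0,1,0,0,0,0,0,0,0,0 for degrees 0…12.
Multiplying by (1 + 2x + x⁵) gives running coefficients 1,2,1,2,1,3,0,1,0,1,0,0,0 for degrees 0…12.
Finally multiplying by (1 + x + x² + x³), the product of all factors after the first has coefficients 1,3,4,6,6,7,6,5,4,2,2,1,1 for degrees 0…12.
[x¹²] = 1·1 + 1·1 + 1·2 + 1·2 = 6.

6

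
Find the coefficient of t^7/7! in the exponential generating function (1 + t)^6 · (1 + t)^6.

3991680

The EGF product rule gives c_7 = Σ_{k_1+k_2=7} C(7; k_1,k_2) · ∏ g_i(k_i), where (1+t)^6 gives the falling factorial (6)_k; (1+t)^6 gives the falling factorial (6)_k.
g_1(k) for k = 0…7: 1, 6, 30, 120, 360, 720, 720, 0.
g_2(k) for k = 0…7: 1, 6, 30, 120, 360, 720, 720, 0.
c_7 = Σ_k C(7,k)·g_1(k)·g_2(7−k) = 7·6·720 + 21·30·720 + 35·120·360 + 35·360·120 + 21·720·30 + 7·720·6 = 30240 + 453600 + 1512000 + 1512000 + 453600 + 30240 = 3991680.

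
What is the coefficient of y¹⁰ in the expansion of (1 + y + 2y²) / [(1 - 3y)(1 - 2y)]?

271466

The denominator gives the recurrence a_n = 5a_(n−1) − 6a_(n−2) for n ≥ 3; the numerator fixes a_0 = 1, a_1 = 6, a_2 = 26.
Iterating: 1, 6, 26, 94, 314, 1006, 3146, 9694, 29594, 89806, 271466, so a_10 = 271466.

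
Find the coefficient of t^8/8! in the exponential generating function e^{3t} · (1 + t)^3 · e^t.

The EGF product rule gives c_8 = Σ_{k_1+k_2+k_3=8} C(8; k_1,k_2,k_3) · ∏ g_i(k_i), where e^{3t} gives (3)^k; (1+t)^3 gives the falling factorial (3)_k; e^t gives (1)^k.
g_1(k) for k = 0…8: 1, 3, 9, 27, 81, 243, 729, 2187, 6561.
g_2(k) for k = 0…8: 1, 3, 6, 6, 0, 0, 0, 0, 0.
g_3(k) for k = 0…8: 1, 1, 1, 1, 1, 1, 1, 1, 1.
First combine the last two factors: h(k) = Σ_j C(k,j)·g_2(j)·g_3(k−j) for k = 0…8: 1, 4, 13, 34, 73, 136, 229, 358, 529.
c_8 = Σ_k C(8,k)·g_1(k)·h(8−k) = 1·1·529 + 8·3·358 + 28·9·229 + 56·27·136 + 70·81·73 + 56·243·34 + 28·729·13 + 8·2187·4 + 1·6561·1 = 529 + 8592 + 57708 + 205632 + 413910 + 462672 + 265356 + 69984 + 6561 = 1490944.

1490944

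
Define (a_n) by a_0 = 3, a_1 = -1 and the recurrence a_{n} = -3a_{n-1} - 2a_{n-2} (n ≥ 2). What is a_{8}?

The ordinary generating function has denominator 1 + 3q + 2q^2.
Iterating the recurrence: a_0,…,a_{8} = 3, -1, -3, 11, -27, 59, -123, 251, -507.

-507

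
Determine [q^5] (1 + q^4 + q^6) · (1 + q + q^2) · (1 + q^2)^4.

7

(1 + q^4 + q^6) has coefficients 1,0,0,0,1,0 for degrees 0…5.
(1 + q + q^2) has coefficients 1,1,1,0,0,0 for degrees 0…5.
Finally multiplying by (1 + q^2)^4, the product of all factors after the first has coefficients 1,1,5,4,10,6 for degrees 0…5.
[q^5] = 1·6 + 1·1 = 7.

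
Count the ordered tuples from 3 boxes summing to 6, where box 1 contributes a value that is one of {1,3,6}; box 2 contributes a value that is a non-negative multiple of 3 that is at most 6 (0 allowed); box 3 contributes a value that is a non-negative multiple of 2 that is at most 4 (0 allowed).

3

The generating function for the choices is (y + y³ + y⁶)·(1 + y³ + y⁶)·(1 + y² + y⁴); the count is [y⁶].
(y + y³ + y⁶) has coefficients 0,1,0,1,0,0,1 for degrees 0…6.
(1 + y³ + y⁶) has coefficients 1,0,0,1,0,0,1 for degrees 0…6.
Finally multiplying by (1 + y² + y⁴), the product of all factors after the first has coefficients 1,0,1,1,1,1,1 for degrees 0…6.
[y⁶] = 1·1 + 1·1 + 1·1 = 3.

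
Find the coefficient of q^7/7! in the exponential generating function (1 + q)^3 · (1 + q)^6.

The EGF product rule gives c_7 = Σ_{k_1+k_2=7} C(7; k_1,k_2) · ∏ g_i(k_i), where (1+q)^3 gives the falling factorial (3)_k; (1+q)^6 gives the falling factorial (6)_k.
g_1(k) for k = 0…7: 1, 3, 6, 6, 0, 0, 0, 0.
g_2(k) for k = 0…7: 1, 6, 30, 120, 360, 720, 720, 0.
c_7 = Σ_k C(7,k)·g_1(k)·g_2(7−k) = 7·3·720 + 21·6·720 + 35·6·360 = 15120 + 90720 + 75600 = 181440.

181440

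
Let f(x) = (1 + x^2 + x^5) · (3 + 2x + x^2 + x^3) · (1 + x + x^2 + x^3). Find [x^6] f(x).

10

(1 + x^2 + x^5) has coefficients 1,0,1,0,0,1 for degrees 0…5.
(3 + 2x + x^2 + x^3) has coefficients 3,2,1,1,0,0,0 for degrees 0…6.
Finally multiplying by (1 + x + x^2 + x^3), the product of all factors after the first has coefficients 3,5,6,7,4,2,1 for degrees 0…6.
[x^6] = 1·1 + 1·4 + 1·5 = 10.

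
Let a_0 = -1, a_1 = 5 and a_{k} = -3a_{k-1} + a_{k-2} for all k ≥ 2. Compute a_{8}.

The ordinary generating function has denominator 1 + 3x - x^2.
Iterating the recurrence: a_0,…,a_{8} = -1, 5, -16, 53, -175, 578, -1909, 6305, -20824.

-20824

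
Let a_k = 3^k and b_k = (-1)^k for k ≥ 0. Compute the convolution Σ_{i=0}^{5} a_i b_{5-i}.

182

The convolution is the t^5 coefficient of A(t)B(t).
Σ = 1·(-1) + 3·1 + 9·(-1) + 27·1 + 81·(-1) + 243·1 = 182.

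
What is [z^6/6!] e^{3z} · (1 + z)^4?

37341

The EGF product rule gives c_6 = Σ_{k_1+k_2=6} C(6; k_1,k_2) · ∏ g_i(k_i), where e^{3z} gives (3)^k; (1+z)^4 gives the falling factorial (4)_k.
g_1(k) for k = 0…6: 1, 3, 9, 27, 81, 243, 729.
g_2(k) for k = 0…6: 1, 4, 12, 24, 24, 0, 0.
c_6 = Σ_k C(6,k)·g_1(k)·g_2(6−k) = 15·9·24 + 20·27·24 + 15·81·12 + 6·243·4 + 1·729·1 = 3240 + 12960 + 14580 + 5832 + 729 = 37341.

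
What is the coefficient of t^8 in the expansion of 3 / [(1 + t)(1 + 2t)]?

1533

Partial fractions give a closed form: a_n = (-3)·(-1)^n + (6)·(-2)^n.
At n = 8: a_8 = 1533.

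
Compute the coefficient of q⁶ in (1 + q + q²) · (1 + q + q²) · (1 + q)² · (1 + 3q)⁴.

2209

(1 + q + q²) has coefficients 1,1,1 for degrees 0…2.
(1 + q + q²) has coefficients 1,1,1,0,0,0,0 for degrees 0…6.
Multiplying by (1 + q)² gives running coefficients 1,3,4,3,1,0,0 for degrees 0…6.
Finally multiplying by (1 + 3q)⁴, the product of all factors after the first has coefficients 1,15,94,321,658,849,702 for degrees 0…6.
[q⁶] = 1·702 + 1·849 + 1·658 = 2209.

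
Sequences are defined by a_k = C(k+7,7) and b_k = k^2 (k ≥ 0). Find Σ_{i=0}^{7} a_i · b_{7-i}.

11011

The convolution is the t^7 coefficient of A(t)B(t).
Σ = 1·49 + 8·36 + 36·25 + 120·16 + 330·9 + 792·4 + 1716·1 + 3432·0 = 11011.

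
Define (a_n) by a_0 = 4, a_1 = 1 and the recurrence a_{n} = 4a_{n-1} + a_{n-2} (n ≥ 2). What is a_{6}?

2512

The ordinary generating function has denominator 1 - 4y - y^2.
Iterating the recurrence: a_0,…,a_{6} = 4, 1, 8, 33, 140, 593, 2512.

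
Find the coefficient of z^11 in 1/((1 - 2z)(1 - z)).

Partial fractions give a closed form: a_n = (2)·2^n + (-1)·1^n.
At n = 11: a_11 = 4095.

4095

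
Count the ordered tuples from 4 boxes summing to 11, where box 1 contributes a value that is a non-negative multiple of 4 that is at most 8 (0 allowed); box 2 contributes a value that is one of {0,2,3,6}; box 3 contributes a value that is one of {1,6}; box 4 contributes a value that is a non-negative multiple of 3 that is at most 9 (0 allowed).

The generating function for the choices is (1 + z^4 + z^8)·(1 + z^2 + z^3 + z^6)·(z + z^6)·(1 + z^3 + z^6 + z^9); the count is [z^11].
(1 + z^4 + z^8) has coefficients 1,0,0,0,1,0,0,0,1 for degrees 0…8.
(1 + z^2 + z^3 + z^6) has coefficients 1,0,1,1,0,0,1,0,0,0,0,0 for degrees 0…11.
Multiplying by (z + z^6) gives running coefficients 0,1,0,1,1,0,1,1,1,1,0,0 for degrees 0…11.
Finally multiplying by (1 + z^3 + z^6 + z^9), the product of all factors after the first has coefficients 0,1,0,1,2,0,2,3,1,3,3,1 for degrees 0…11.
[z^11] = 1·1 + 1·3 + 1·1 = 5.

5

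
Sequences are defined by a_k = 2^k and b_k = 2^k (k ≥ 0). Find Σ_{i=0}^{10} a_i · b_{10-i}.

This is [x^10] in the product of the two ordinary generating functions.
Σ = 1·1024 + 2·512 + 4·256 + 8·128 + 16·64 + 32·32 + 64·16 + 128·8 + 256·4 + 512·2 + 1024·1 = 11264.

11264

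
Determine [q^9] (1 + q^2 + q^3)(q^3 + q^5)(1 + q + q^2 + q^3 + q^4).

5

(1 + q^2 + q^3) has coefficients 1,0,1,1 for degrees 0…3.
(q^3 + q^5) has coefficients 0,0,0,1,0,1,0,0,0,0 for degrees 0…9.
Finally multiplying by (1 + q + q^2 + q^3 + q^4), the product of all factors after the first has coefficients 0,0,0,1,1,2,2,2,1,1 for degrees 0…9.
[q^9] = 1·1 + 1·2 + 1·2 = 5.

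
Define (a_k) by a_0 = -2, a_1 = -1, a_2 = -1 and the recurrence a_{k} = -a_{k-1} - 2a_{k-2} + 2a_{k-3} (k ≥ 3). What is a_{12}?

-99

The ordinary generating function has denominator 1 + y + 2y^2 - 2y^3.
Iterating the recurrence: a_0,…,a_{12} = -2, -1, -1, -1, 1, -1, -3, 7, -3, -17, 37, -9, -99.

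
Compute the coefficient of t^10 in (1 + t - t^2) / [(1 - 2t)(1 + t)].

The denominator gives the recurrence a_n = a_(n−1) + 2a_(n−2) for n ≥ 3; the numerator fixes a_0 = 1, a_1 = 2, a_2 = 3.
Iterating: 1, 2, 3, 7, 13, 27, 53, 107, 213, 427, 853, so a_10 = 853.

853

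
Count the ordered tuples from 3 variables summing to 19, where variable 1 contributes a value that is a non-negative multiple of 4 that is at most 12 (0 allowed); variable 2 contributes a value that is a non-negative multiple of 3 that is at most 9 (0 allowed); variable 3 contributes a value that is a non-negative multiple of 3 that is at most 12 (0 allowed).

The generating function for the choices is (1 + y^4 + y^8 + y^12)·(1 + y^3 + y^6 + y^9)·(1 + y^3 + y^6 + y^9 + y^12); the count is [y^19].
(1 + y^4 + y^8 + y^12) has coefficients 1,0,0,0,1,0,0,0,1,0,0,0,1 for degrees 0…12.
(1 + y^3 + y^6 + y^9) has coefficients 1,0,0,1,0,0,1,0,0,1,0,0,0,0,0,0,0,0,0,0 for degrees 0…19.
Finally multiplying by (1 + y^3 + y^6 + y^9 + y^12), the product of all factors after the first has coefficients 1,0,0,2,0,0,3,0,0,4,0,0,4,0,0,3,0,0,2,0 for degrees 0…19.
[y^19] = 1·0 + 1·3 + 1·0 + 1·0 = 3.

3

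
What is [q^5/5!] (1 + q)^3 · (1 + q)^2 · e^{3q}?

14988

The EGF product rule gives c_5 = Σ_{k_1+k_2+k_3=5} C(5; k_1,k_2,k_3) · ∏ g_i(k_i), where (1+q)^3 gives the falling factorial (3)_k; (1+q)^2 gives the falling factorial (2)_k; e^{3q} gives (3)^k.
g_1(k) for k = 0…5: 1, 3, 6, 6, 0, 0.
g_2(k) for k = 0…5: 1, 2, 2, 0, 0, 0.
g_3(k) for k = 0…5: 1, 3, 9, 27, 81, 243.
First combine the last two factors: h(k) = Σ_j C(k,j)·g_2(j)·g_3(k−j) for k = 0…5: 1, 5, 23, 99, 405, 1593.
c_5 = Σ_k C(5,k)·g_1(k)·h(5−k) = 1·1·1593 + 5·3·405 + 10·6·99 + 10·6·23 = 1593 + 6075 + 5940 + 1380 = 14988.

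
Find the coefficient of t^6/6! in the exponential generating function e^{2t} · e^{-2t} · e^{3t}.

729

The EGF product rule gives c_6 = Σ_{k_1+k_2+k_3=6} C(6; k_1,k_2,k_3) · ∏ g_i(k_i), where e^{2t} gives (2)^k; e^{-2t} gives (-2)^k; e^{3t} gives (3)^k.
g_1(k) for k = 0…6: 1, 2, 4, 8, 16, 32, 64.
g_2(k) for k = 0…6: 1, -2, 4, -8, 16, -32, 64.
g_3(k) for k = 0…6: 1, 3, 9, 27, 81, 243, 729.
First combine the last two factors: h(k) = Σ_j C(k,j)·g_2(j)·g_3(k−j) for k = 0…6: 1, 1, 1, 1, 1, 1, 1.
c_6 = Σ_k C(6,k)·g_1(k)·h(6−k) = 1·1·1 + 6·2·1 + 15·4·1 + 20·8·1 + 15·16·1 + 6·32·1 + 1·64·1 = 1 + 12 + 60 + 160 + 240 + 192 + 64 = 729.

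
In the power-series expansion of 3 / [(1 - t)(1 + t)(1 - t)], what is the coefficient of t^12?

21

The denominator gives the recurrence a_n = a_(n−1) + a_(n−2) − a_(n−3) for n ≥ 3; the numerator fixes a_0 = 3, a_1 = 3, a_2 = 6.
Iterating: 3, 3, 6, 6, 9, 9, 12, 12, 15, 15, 18, 18, 21, so a_12 = 21.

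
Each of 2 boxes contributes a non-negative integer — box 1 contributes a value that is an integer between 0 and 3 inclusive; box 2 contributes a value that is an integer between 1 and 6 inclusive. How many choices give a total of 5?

4

The generating function for the choices is (1 + x + x^2 + x^3)·(x + x^2 + x^3 + x^4 + x^5 + x^6); the count is [x^5].
(1 + x + x^2 + x^3) has coefficients 1,1,1,1 for degrees 0…3.
(x + x^2 + x^3 + x^4 + x^5 + x^6) has coefficients 0,1,1,1,1,1 for degrees 0…5.
[x^5] = 1·1 + 1·1 + 1·1 + 1·1 = 4.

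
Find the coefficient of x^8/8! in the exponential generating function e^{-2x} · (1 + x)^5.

The EGF product rule gives c_8 = Σ_{k_1+k_2=8} C(8; k_1,k_2) · ∏ g_i(k_i), where e^{-2x} gives (-2)^k; (1+x)^5 gives the falling factorial (5)_k.
g_1(k) for k = 0…8: 1, -2, 4, -8, 16, -32, 64, -128, 256.
g_2(k) for k = 0…8: 1, 5, 20, 60, 120, 120, 0, 0, 0.
c_8 = Σ_k C(8,k)·g_1(k)·g_2(8−k) = 56·(-8)·120 + 70·16·120 + 56·(-32)·60 + 28·64·20 + 8·(-128)·5 + 1·256·1 = −53760 + 134400 − 107520 + 35840 − 5120 + 256 = 4096.

4096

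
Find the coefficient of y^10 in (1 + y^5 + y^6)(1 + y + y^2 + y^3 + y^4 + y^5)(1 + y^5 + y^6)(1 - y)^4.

1

(1 + y^5 + y^6) has coefficients 1,0,0,0,0,1,1 for degrees 0…6.
(1 + y + y^2 + y^3 + y^4 + y^5) has coefficients 1,1,1,1,1,1,0,0,0,0,0 for degrees 0…10.
Multiplying by (1 + y^5 + y^6) gives running coefficients 1,1,1,1,1,2,2,2,2,2,2 for degrees 0…10.
Finally multiplying by (1 - y)^4, the product of all factors after the first has coefficients 1,-3,3,-1,0,1,-3,3,-1,0,0 for degrees 0…10.
[y^10] = 1·0 + 1·1 + 1·0 = 1.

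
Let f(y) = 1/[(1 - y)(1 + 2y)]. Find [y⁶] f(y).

Partial fractions give a closed form: a_n = (1/3)·1^n + (2/3)·(-2)^n.
At n = 6: a_6 = 43.

43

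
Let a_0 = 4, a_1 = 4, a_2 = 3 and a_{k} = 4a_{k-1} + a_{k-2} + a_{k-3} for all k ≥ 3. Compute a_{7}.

The ordinary generating function has denominator 1 - 4z - z^2 - z^3.
Iterating the recurrence: a_0,…,a_{7} = 4, 4, 3, 20, 87, 371, 1591, 6822.

6822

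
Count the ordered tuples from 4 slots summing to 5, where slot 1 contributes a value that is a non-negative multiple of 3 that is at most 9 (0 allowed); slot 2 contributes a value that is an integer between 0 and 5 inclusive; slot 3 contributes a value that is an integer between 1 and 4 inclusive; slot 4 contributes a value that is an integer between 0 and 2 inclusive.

The generating function for the choices is (1 + q^3 + q^6 + q^9)·(1 + q + q^2 + q^3 + q^4 + q^5)·(q + q^2 + q^3 + q^4)·(1 + q + q^2); the count is [q^5].
(1 + q^3 + q^6 + q^9) has coefficients 1,0,0,1,0,0 for degrees 0…5.
(1 + q + q^2 + q^3 + q^4 + q^5) has coefficients 1,1,1,1,1,1 for degrees 0…5.
Multiplying by (q + q^2 + q^3 + q^4) gives running coefficients 0,1,2,3,4,4 for degrees 0…5.
Finally multiplying by (1 + q + q^2), the product of all factors after the first has coefficients 0,1,3,6,9,11 for degrees 0…5.
[q^5] = 1·11 + 1·3 = 14.

14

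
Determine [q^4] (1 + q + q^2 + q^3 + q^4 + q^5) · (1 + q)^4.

(1 + q + q^2 + q^3 + q^4 + q^5) has coefficients 1,1,1,1,1 for degrees 0…4.
(1 + q)^4 has coefficients 1,4,6,4,1 for degrees 0…4.
[q^4] = 1·1 + 1·4 + 1·6 + 1·4 + 1·1 = 16.

16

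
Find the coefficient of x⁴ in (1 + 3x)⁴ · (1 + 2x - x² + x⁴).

(1 + 3x)⁴ has coefficients 1,12,54,108,81 for degrees 0…4.
(1 + 2x - x² + x⁴) has coefficients 1,2,-1,0,1 for degrees 0…4.
[x⁴] = 1·1 + 12·0 + 54·(-1) + 108·2 + 81·1 = 244.

244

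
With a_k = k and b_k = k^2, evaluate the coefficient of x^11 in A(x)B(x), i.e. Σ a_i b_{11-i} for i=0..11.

The convolution is the t^11 coefficient of A(t)B(t).
Σ = 0·121 + 1·100 + 2·81 + 3·64 + 4·49 + 5·36 + 6·25 + 7·16 + 8·9 + 9·4 + 10·1 + 11·0 = 1210.

1210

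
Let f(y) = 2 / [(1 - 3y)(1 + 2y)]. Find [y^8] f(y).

8078

Partial fractions give a closed form: a_n = (6/5)·3^n + (4/5)·(-2)^n.
At n = 8: a_8 = 8078.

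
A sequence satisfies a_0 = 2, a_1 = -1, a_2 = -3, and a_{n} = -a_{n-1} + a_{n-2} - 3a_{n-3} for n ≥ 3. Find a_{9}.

The ordinary generating function has denominator 1 + q - q^2 + 3q^3.
Iterating the recurrence: a_0,…,a_{9} = 2, -1, -3, -4, 4, 1, 15, -26, 38, -109.

-109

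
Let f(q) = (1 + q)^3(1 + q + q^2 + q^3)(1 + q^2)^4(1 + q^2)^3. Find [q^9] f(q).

(1 + q)^3 has coefficients 1,3,3,1 for degrees 0…3.
(1 + q + q^2 + q^3) has coefficients 1,1,1,1,0,0,0,0,0,0 for degrees 0…9.
Multiplying by (1 + q^2)^4 gives running coefficients 1,1,5,5,10,10,10,10,5,5 for degrees 0…9.
Finally multiplying by (1 + q^2)^3, the product of all factors after the first has coefficients 1,1,8,8,28,28,56,56,70,70 for degrees 0…9.
[q^9] = 1·70 + 3·70 + 3·56 + 1·56 = 504.

504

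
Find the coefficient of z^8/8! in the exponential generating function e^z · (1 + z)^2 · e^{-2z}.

The EGF product rule gives c_8 = Σ_{k_1+k_2+k_3=8} C(8; k_1,k_2,k_3) · ∏ g_i(k_i), where e^z gives (1)^k; (1+z)^2 gives the falling factorial (2)_k; e^{-2z} gives (-2)^k.
g_1(k) for k = 0…8: 1, 1, 1, 1, 1, 1, 1, 1, 1.
g_2(k) for k = 0…8: 1, 2, 2, 0, 0, 0, 0, 0, 0.
g_3(k) for k = 0…8: 1, -2, 4, -8, 16, -32, 64, -128, 256.
First combine the last two factors: h(k) = Σ_j C(k,j)·g_2(j)·g_3(k−j) for k = 0…8: 1, 0, -2, 4, 0, -32, 160, -576, 1792.
c_8 = Σ_k C(8,k)·g_1(k)·h(8−k) = 1·1·1792 + 8·1·(-576) + 28·1·160 + 56·1·(-32) + 56·1·4 + 28·1·(-2) + 1·1·1 = 1792 − 4608 + 4480 − 1792 + 224 − 56 + 1 = 41.

41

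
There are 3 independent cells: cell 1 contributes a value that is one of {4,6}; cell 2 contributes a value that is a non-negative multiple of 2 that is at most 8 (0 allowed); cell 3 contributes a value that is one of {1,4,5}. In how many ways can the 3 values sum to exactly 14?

2

The generating function for the choices is (q^4 + q^6)·(1 + q^2 + q^4 + q^6 + q^8)·(q + q^4 + q^5); the count is [q^14].
(q^4 + q^6) has coefficients 0,0,0,0,1,0,1 for degrees 0…6.
(1 + q^2 + q^4 + q^6 + q^8) has coefficients 1,0,1,0,1,0,1,0,1,0,0,0,0,0,0 for degrees 0…14.
Finally multiplying by (q + q^4 + q^5), the product of all factors after the first has coefficients 0,1,0,1,1,2,1,2,1,2,1,1,1,1,0 for degrees 0…14.
[q^14] = 1·1 + 1·1 = 2.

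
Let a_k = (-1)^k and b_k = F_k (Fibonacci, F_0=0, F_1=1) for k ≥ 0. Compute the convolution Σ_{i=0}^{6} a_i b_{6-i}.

4

This is [x^6] in the product of the two ordinary generating functions.
Σ = 1·8 − 1·5 + 1·3 − 1·2 + 1·1 − 1·1 + 1·0 = 4.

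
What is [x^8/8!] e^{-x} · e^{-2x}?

6561

The EGF product rule gives c_8 = Σ_{k_1+k_2=8} C(8; k_1,k_2) · ∏ g_i(k_i), where e^{-x} gives (-1)^k; e^{-2x} gives (-2)^k.
g_1(k) for k = 0…8: 1, -1, 1, -1, 1, -1, 1, -1, 1.
g_2(k) for k = 0…8: 1, -2, 4, -8, 16, -32, 64, -128, 256.
c_8 = Σ_k C(8,k)·g_1(k)·g_2(8−k) = 1·1·256 + 8·(-1)·(-128) + 28·1·64 + 56·(-1)·(-32) + 70·1·16 + 56·(-1)·(-8) + 28·1·4 + 8·(-1)·(-2) + 1·1·1 = 256 + 1024 + 1792 + 1792 + 1120 + 448 + 112 + 16 + 1 = 6561.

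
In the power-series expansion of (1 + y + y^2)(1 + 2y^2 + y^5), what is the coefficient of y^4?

(1 + y + y^2) has coefficients 1,1,1 for degrees 0…2.
(1 + 2y^2 + y^5) has coefficients 1,0,2,0,0 for degrees 0…4.
[y^4] = 1·0 + 1·0 + 1·2 = 2.

2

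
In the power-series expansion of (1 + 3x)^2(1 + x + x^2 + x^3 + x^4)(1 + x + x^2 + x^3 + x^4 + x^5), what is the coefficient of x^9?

(1 + 3x)^2 has coefficients 1,6,9 for degrees 0…2.
(1 + x + x^2 + x^3 + x^4) has coefficients 1,1,1,1,1,0,0,0,0,0 for degrees 0…9.
Finally multiplying by (1 + x + x^2 + x^3 + x^4 + x^5), the product of all factors after the first has coefficients 1,2,3,4,5,5,4,3,2,1 for degrees 0…9.
[x^9] = 1·1 + 6·2 + 9·3 = 40.

40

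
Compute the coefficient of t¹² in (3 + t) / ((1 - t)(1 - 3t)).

2657203

Partial fractions give a closed form: a_n = (-2)·1^n + (5)·3^n.
At n = 12: a_12 = 2657203.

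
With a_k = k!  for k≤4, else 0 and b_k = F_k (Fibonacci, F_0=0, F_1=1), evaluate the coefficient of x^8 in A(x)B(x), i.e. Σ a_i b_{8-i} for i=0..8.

152

The convolution is the t^8 coefficient of A(t)B(t).
Σ = 1·21 + 1·13 + 2·8 + 6·5 + 24·3 + 0·2 + 0·1 + 0·1 + 0·0 = 152.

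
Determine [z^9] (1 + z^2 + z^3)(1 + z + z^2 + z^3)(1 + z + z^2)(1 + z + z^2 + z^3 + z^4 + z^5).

(1 + z^2 + z^3) has coefficients 1,0,1,1 for degrees 0…3.
(1 + z + z^2 + z^3) has coefficients 1,1,1,1,0,0,0,0,0,0 for degrees 0…9.
Multiplying by (1 + z + z^2) gives running coefficients 1,2,3,3,2,1,0,0,0,0 for degrees 0…9.
Finally multiplying by (1 + z + z^2 + z^3 + z^4 + z^5), the product of all factors after the first has coefficients 1,3,6,9,11,12,11,9,6,3 for degrees 0…9.
[z^9] = 1·3 + 1·9 + 1·11 = 23.

23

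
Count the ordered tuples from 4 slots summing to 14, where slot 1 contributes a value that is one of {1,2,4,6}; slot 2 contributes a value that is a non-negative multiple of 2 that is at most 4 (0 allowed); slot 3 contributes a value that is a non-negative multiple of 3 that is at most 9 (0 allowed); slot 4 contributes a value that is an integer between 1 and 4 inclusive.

15

The generating function for the choices is (x + x^2 + x^4 + x^6)·(1 + x^2 + x^4)·(1 + x^3 + x^6 + x^9)·(x + x^2 + x^3 + x^4); the count is [x^14].
(x + x^2 + x^4 + x^6) has coefficients 0,1,1,0,1,0,1 for degrees 0…6.
(1 + x^2 + x^4) has coefficients 1,0,1,0,1,0,0,0,0,0,0,0,0,0,0 for degrees 0…14.
Multiplying by (1 + x^3 + x^6 + x^9) gives running coefficients 1,0,1,1,1,1,1,1,1,1,1,1,0,1,0 for degrees 0…14.
Finally multiplying by (x + x^2 + x^3 + x^4), the product of all factors after the first has coefficients 0,1,1,2,3,3,4,4,4,4,4,4,4,3,3 for degrees 0…14.
[x^14] = 1·3 + 1·4 + 1·4 + 1·4 = 15.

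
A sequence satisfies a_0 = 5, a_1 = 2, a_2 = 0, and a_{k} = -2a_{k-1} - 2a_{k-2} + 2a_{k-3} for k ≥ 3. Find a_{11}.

The ordinary generating function has denominator 1 + 2z + 2z^2 - 2z^3.
Iterating the recurrence: a_0,…,a_{11} = 5, 2, 0, 6, -8, 4, 20, -64, 96, -24, -272, 784.

784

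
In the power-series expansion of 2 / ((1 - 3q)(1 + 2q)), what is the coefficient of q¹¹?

210938

Partial fractions give a closed form: a_n = (6/5)·3^n + (4/5)·(-2)^n.
At n = 11: a_11 = 210938.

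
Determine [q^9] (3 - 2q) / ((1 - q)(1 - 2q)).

2047

Partial fractions give a closed form: a_n = (-1)·1^n + (4)·2^n.
At n = 9: a_9 = 2047.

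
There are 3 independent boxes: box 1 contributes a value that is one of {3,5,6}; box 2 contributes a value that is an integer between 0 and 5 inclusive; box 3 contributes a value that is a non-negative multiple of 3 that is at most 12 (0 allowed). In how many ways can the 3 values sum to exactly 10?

6

The generating function for the choices is (y³ + y⁵ + y⁶)·(1 + y + y² + y³ + y⁴ + y⁵)·(1 + y³ + y⁶ + y⁹ + y¹²); the count is [y¹⁰].
(y³ + y⁵ + y⁶) has coefficients 0,0,0,1,0,1,1 for degrees 0…6.
(1 + y + y² + y³ + y⁴ + y⁵) has coefficients 1,1,1,1,1,1,0,0,0,0,0 for degrees 0…10.
Finally multiplying by (1 + y³ + y⁶ + y⁹ + y¹²), the product of all factors after the first has coefficients 1,1,1,2,2,2,2,2,2,2,2 for degrees 0…10.
[y¹⁰] = 1·2 + 1·2 + 1·2 = 6.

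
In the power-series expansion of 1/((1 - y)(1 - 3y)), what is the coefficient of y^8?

9841

Partial fractions give a closed form: a_n = (-1/2)·1^n + (3/2)·3^n.
At n = 8: a_8 = 9841.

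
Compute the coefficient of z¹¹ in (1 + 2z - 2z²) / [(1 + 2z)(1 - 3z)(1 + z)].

Partial fractions give a closed form: a_n = (-2/5)·(-2)^n + (13/20)·3^n + (3/4)·(-1)^n.
At n = 11: a_11 = 115964.

115964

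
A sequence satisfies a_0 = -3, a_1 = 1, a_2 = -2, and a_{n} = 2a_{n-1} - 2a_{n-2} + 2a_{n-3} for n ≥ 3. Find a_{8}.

-80

The ordinary generating function has denominator 1 - 2x + 2x^2 - 2x^3.
Iterating the recurrence: a_0,…,a_{8} = -3, 1, -2, -12, -18, -16, -20, -44, -80.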